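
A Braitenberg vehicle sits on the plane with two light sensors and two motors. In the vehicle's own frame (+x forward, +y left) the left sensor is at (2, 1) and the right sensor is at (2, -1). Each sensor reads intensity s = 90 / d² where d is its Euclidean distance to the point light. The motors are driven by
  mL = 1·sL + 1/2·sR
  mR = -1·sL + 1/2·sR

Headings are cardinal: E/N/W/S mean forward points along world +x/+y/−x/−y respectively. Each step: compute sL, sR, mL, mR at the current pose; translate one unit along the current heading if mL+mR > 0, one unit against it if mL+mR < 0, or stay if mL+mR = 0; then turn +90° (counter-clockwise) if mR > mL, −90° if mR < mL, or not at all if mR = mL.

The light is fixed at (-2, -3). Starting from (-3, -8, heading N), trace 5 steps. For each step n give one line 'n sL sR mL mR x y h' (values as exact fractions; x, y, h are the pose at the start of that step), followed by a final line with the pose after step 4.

n=0: pose=(-3,-8,N); sL=90/13, sR=10; mL=155/13, mR=-25/13; mL+mR=10 → advance +1; mR−mL=-180/13 → turn -1·90°
n=1: pose=(-3,-7,E); sL=9, sR=45/13; mL=279/26, mR=-189/26; mL+mR=45/13 → advance +1; mR−mL=-18 → turn -1·90°
n=2: pose=(-2,-7,S); sL=90/37, sR=90/37; mL=135/37, mR=-45/37; mL+mR=90/37 → advance +1; mR−mL=-180/37 → turn -1·90°
n=3: pose=(-2,-8,W); sL=9/4, sR=9/2; mL=9/2, mR=0; mL+mR=9/2 → advance +1; mR−mL=-9/2 → turn -1·90°
n=4: pose=(-3,-8,N); sL=90/13, sR=10; mL=155/13, mR=-25/13; mL+mR=10 → advance +1; mR−mL=-180/13 → turn -1·90°

0 90/13 10 155/13 -25/13 -3 -8 N
1 9 45/13 279/26 -189/26 -3 -7 E
2 90/37 90/37 135/37 -45/37 -2 -7 S
3 9/4 9/2 9/2 0 -2 -8 W
4 90/13 10 155/13 -25/13 -3 -8 N
final -3 -7 E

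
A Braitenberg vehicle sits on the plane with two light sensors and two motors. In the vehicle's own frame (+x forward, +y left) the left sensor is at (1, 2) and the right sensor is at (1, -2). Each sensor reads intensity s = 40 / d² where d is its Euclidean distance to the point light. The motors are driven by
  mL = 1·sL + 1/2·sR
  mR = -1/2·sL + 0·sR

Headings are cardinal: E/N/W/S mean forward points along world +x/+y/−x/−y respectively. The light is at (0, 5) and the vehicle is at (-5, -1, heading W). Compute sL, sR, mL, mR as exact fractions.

2/5 10/13 51/65 -1/5

left sensor world pos  = (-6, -3); dL² = 100
right sensor world pos = (-6, 1); dR² = 52
sL = 40/100 = 2/5
sR = 40/52 = 10/13
mL = 1·sL + 1/2·sR = 51/65
mR = -1/2·sL + 0·sR = -1/5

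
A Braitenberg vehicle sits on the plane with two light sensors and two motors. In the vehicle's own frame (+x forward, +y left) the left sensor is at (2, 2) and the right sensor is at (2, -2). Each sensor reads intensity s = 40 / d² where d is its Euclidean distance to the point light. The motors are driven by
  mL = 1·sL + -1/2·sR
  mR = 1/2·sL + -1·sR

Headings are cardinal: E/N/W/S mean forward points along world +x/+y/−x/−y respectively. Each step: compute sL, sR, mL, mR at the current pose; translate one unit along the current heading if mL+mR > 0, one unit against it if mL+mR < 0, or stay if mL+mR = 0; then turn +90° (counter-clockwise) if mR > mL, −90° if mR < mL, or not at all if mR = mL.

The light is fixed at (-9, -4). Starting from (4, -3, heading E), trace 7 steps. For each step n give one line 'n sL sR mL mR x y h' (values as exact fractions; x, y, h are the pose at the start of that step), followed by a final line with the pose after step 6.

n=0: pose=(4,-3,E); sL=20/117, sR=20/113; mL=1090/13221, mR=-1210/13221; mL+mR=-40/4407 → advance -1; mR−mL=-2300/13221 → turn -1·90°
n=1: pose=(3,-3,S); sL=40/197, sR=40/101; mL=100/19897, mR=-5860/19897; mL+mR=-5760/19897 → advance -1; mR−mL=-5960/19897 → turn -1·90°
n=2: pose=(3,-2,W); sL=2/5, sR=10/29; mL=33/145, mR=-21/145; mL+mR=12/145 → advance +1; mR−mL=-54/145 → turn -1·90°
n=3: pose=(2,-2,N); sL=40/97, sR=8/37; mL=1092/3589, mR=-36/3589; mL+mR=1056/3589 → advance +1; mR−mL=-1128/3589 → turn -1·90°
n=4: pose=(2,-1,E); sL=20/97, sR=4/17; mL=146/1649, mR=-218/1649; mL+mR=-72/1649 → advance -1; mR−mL=-364/1649 → turn -1·90°
n=5: pose=(1,-1,S); sL=8/29, sR=8/13; mL=-12/377, mR=-180/377; mL+mR=-192/377 → advance -1; mR−mL=-168/377 → turn -1·90°
n=6: pose=(1,0,W); sL=10/17, sR=2/5; mL=33/85, mR=-9/85; mL+mR=24/85 → advance +1; mR−mL=-42/85 → turn -1·90°

0 20/117 20/113 1090/13221 -1210/13221 4 -3 E
1 40/197 40/101 100/19897 -5860/19897 3 -3 S
2 2/5 10/29 33/145 -21/145 3 -2 W
3 40/97 8/37 1092/3589 -36/3589 2 -2 N
4 20/97 4/17 146/1649 -218/1649 2 -1 E
5 8/29 8/13 -12/377 -180/377 1 -1 S
6 10/17 2/5 33/85 -9/85 1 0 W
final 0 0 N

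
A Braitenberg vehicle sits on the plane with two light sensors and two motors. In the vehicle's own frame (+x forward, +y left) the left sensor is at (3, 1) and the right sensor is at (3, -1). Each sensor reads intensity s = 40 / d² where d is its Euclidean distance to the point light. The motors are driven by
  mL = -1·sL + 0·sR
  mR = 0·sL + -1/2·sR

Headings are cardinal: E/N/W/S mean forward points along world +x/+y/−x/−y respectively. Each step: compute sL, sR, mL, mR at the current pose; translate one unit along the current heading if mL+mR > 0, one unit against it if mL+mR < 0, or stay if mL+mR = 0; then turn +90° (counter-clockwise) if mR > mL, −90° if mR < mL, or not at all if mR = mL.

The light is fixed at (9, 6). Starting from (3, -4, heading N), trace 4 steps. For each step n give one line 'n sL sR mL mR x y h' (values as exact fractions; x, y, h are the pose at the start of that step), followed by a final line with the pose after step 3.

0 20/49 20/37 -20/49 -10/37 3 -4 N
1 8/45 40/181 -8/45 -20/181 3 -5 W
2 10/53 5/29 -10/53 -5/58 4 -5 S
3 8/17 8/25 -8/17 -4/25 4 -4 E
final 3 -4 N

n=0: pose=(3,-4,N); sL=20/49, sR=20/37; mL=-20/49, mR=-10/37; mL+mR=-1230/1813 → advance -1; mR−mL=250/1813 → turn +1·90°
n=1: pose=(3,-5,W); sL=8/45, sR=40/181; mL=-8/45, mR=-20/181; mL+mR=-2348/8145 → advance -1; mR−mL=548/8145 → turn +1·90°
n=2: pose=(4,-5,S); sL=10/53, sR=5/29; mL=-10/53, mR=-5/58; mL+mR=-845/3074 → advance -1; mR−mL=315/3074 → turn +1·90°
n=3: pose=(4,-4,E); sL=8/17, sR=8/25; mL=-8/17, mR=-4/25; mL+mR=-268/425 → advance -1; mR−mL=132/425 → turn +1·90°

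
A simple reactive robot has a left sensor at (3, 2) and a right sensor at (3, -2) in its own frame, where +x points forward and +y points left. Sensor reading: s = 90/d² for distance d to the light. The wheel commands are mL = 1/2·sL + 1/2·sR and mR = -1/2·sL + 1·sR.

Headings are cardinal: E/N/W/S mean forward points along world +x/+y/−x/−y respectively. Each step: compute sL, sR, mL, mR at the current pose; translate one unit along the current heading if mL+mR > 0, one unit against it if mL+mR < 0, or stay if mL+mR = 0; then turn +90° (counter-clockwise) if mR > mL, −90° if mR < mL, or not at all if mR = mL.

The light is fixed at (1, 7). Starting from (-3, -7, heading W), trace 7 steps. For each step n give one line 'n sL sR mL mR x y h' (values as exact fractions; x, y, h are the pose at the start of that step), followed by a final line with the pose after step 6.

0 18/61 90/193 4482/11773 3753/11773 -3 -7 W
1 9/17 9/13 135/221 189/442 -4 -7 N
2 18/25 90/229 3186/5725 189/5725 -4 -6 E
3 9/26 45/146 621/1898 513/3796 -3 -6 S
4 18/61 90/193 4482/11773 3753/11773 -3 -7 W
5 9/17 9/13 135/221 189/442 -4 -7 N
6 18/25 90/229 3186/5725 189/5725 -4 -6 E
final -3 -6 S

n=0: pose=(-3,-7,W); sL=18/61, sR=90/193; mL=4482/11773, mR=3753/11773; mL+mR=135/193 → advance +1; mR−mL=-729/11773 → turn -1·90°
n=1: pose=(-4,-7,N); sL=9/17, sR=9/13; mL=135/221, mR=189/442; mL+mR=27/26 → advance +1; mR−mL=-81/442 → turn -1·90°
n=2: pose=(-4,-6,E); sL=18/25, sR=90/229; mL=3186/5725, mR=189/5725; mL+mR=135/229 → advance +1; mR−mL=-2997/5725 → turn -1·90°
n=3: pose=(-3,-6,S); sL=9/26, sR=45/146; mL=621/1898, mR=513/3796; mL+mR=135/292 → advance +1; mR−mL=-729/3796 → turn -1·90°
n=4: pose=(-3,-7,W); sL=18/61, sR=90/193; mL=4482/11773, mR=3753/11773; mL+mR=135/193 → advance +1; mR−mL=-729/11773 → turn -1·90°
n=5: pose=(-4,-7,N); sL=9/17, sR=9/13; mL=135/221, mR=189/442; mL+mR=27/26 → advance +1; mR−mL=-81/442 → turn -1·90°
n=6: pose=(-4,-6,E); sL=18/25, sR=90/229; mL=3186/5725, mR=189/5725; mL+mR=135/229 → advance +1; mR−mL=-2997/5725 → turn -1·90°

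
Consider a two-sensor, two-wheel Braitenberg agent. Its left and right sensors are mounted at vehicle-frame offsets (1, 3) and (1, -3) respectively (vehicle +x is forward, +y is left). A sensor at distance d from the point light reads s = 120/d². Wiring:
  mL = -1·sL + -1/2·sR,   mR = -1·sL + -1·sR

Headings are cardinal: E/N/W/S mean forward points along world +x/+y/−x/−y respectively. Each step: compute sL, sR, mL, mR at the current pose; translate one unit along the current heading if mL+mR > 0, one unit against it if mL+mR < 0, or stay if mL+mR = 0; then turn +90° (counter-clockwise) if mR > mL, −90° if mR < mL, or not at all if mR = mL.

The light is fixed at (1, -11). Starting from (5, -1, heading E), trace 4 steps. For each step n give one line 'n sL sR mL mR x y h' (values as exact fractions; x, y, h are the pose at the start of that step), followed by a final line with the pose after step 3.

n=0: pose=(5,-1,E); sL=60/97, sR=60/37; mL=-5130/3589, mR=-8040/3589; mL+mR=-13170/3589 → advance -1; mR−mL=-30/37 → turn -1·90°
n=1: pose=(4,-1,S); sL=40/39, sR=40/27; mL=-620/351, mR=-880/351; mL+mR=-500/117 → advance -1; mR−mL=-20/27 → turn -1·90°
n=2: pose=(4,0,W); sL=30/17, sR=3/5; mL=-351/170, mR=-201/85; mL+mR=-753/170 → advance -1; mR−mL=-3/10 → turn -1·90°
n=3: pose=(5,0,N); sL=24/29, sR=120/193; mL=-6372/5597, mR=-8112/5597; mL+mR=-14484/5597 → advance -1; mR−mL=-60/193 → turn -1·90°

0 60/97 60/37 -5130/3589 -8040/3589 5 -1 E
1 40/39 40/27 -620/351 -880/351 4 -1 S
2 30/17 3/5 -351/170 -201/85 4 0 W
3 24/29 120/193 -6372/5597 -8112/5597 5 0 N
final 5 -1 E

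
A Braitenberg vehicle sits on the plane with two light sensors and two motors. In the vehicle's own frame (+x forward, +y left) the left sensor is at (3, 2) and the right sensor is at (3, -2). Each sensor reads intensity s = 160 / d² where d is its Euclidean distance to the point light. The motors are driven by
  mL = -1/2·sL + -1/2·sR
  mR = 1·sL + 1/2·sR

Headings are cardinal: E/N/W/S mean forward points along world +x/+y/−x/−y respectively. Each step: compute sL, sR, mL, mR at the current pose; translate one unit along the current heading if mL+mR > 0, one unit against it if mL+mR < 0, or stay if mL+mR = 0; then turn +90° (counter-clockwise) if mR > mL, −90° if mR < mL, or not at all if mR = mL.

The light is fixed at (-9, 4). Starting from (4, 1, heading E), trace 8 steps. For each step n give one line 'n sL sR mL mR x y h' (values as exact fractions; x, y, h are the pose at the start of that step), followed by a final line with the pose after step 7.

n=0: pose=(4,1,E); sL=160/257, sR=160/281; mL=-43040/72217, mR=65520/72217; mL+mR=80/257 → advance +1; mR−mL=108560/72217 → turn +1·90°
n=1: pose=(5,1,N); sL=10/9, sR=5/8; mL=-125/144, mR=205/144; mL+mR=5/9 → advance +1; mR−mL=55/24 → turn +1·90°
n=2: pose=(5,2,W); sL=160/137, sR=160/121; mL=-20640/16577, mR=30320/16577; mL+mR=80/137 → advance +1; mR−mL=50960/16577 → turn +1·90°
n=3: pose=(4,2,S); sL=16/25, sR=80/73; mL=-1584/1825, mR=2168/1825; mL+mR=8/25 → advance +1; mR−mL=3752/1825 → turn +1·90°
n=4: pose=(4,1,E); sL=160/257, sR=160/281; mL=-43040/72217, mR=65520/72217; mL+mR=80/257 → advance +1; mR−mL=108560/72217 → turn +1·90°
n=5: pose=(5,1,N); sL=10/9, sR=5/8; mL=-125/144, mR=205/144; mL+mR=5/9 → advance +1; mR−mL=55/24 → turn +1·90°
n=6: pose=(5,2,W); sL=160/137, sR=160/121; mL=-20640/16577, mR=30320/16577; mL+mR=80/137 → advance +1; mR−mL=50960/16577 → turn +1·90°
n=7: pose=(4,2,S); sL=16/25, sR=80/73; mL=-1584/1825, mR=2168/1825; mL+mR=8/25 → advance +1; mR−mL=3752/1825 → turn +1·90°

0 160/257 160/281 -43040/72217 65520/72217 4 1 E
1 10/9 5/8 -125/144 205/144 5 1 N
2 160/137 160/121 -20640/16577 30320/16577 5 2 W
3 16/25 80/73 -1584/1825 2168/1825 4 2 S
4 160/257 160/281 -43040/72217 65520/72217 4 1 E
5 10/9 5/8 -125/144 205/144 5 1 N
6 160/137 160/121 -20640/16577 30320/16577 5 2 W
7 16/25 80/73 -1584/1825 2168/1825 4 2 S
final 4 1 E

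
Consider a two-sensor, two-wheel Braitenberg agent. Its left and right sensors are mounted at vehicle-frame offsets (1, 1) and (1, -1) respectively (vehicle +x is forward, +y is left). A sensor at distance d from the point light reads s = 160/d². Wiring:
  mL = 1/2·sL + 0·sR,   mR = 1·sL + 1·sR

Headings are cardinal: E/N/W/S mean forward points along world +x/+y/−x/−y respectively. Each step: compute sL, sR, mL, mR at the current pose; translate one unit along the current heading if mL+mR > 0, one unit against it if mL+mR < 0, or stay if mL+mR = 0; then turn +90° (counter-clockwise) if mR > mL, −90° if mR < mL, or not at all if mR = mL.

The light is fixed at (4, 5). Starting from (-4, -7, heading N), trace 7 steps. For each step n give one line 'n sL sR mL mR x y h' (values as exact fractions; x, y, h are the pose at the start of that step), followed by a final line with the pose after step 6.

n=0: pose=(-4,-7,N); sL=80/101, sR=16/17; mL=40/101, mR=2976/1717; mL+mR=3656/1717 → advance +1; mR−mL=2296/1717 → turn +1·90°
n=1: pose=(-4,-6,W); sL=32/45, sR=160/181; mL=16/45, mR=12992/8145; mL+mR=5296/2715 → advance +1; mR−mL=10096/8145 → turn +1·90°
n=2: pose=(-5,-6,S); sL=10/13, sR=40/61; mL=5/13, mR=1130/793; mL+mR=1435/793 → advance +1; mR−mL=825/793 → turn +1·90°
n=3: pose=(-5,-7,E); sL=32/37, sR=160/233; mL=16/37, mR=13376/8621; mL+mR=17104/8621 → advance +1; mR−mL=9648/8621 → turn +1·90°
n=4: pose=(-4,-7,N); sL=80/101, sR=16/17; mL=40/101, mR=2976/1717; mL+mR=3656/1717 → advance +1; mR−mL=2296/1717 → turn +1·90°
n=5: pose=(-4,-6,W); sL=32/45, sR=160/181; mL=16/45, mR=12992/8145; mL+mR=5296/2715 → advance +1; mR−mL=10096/8145 → turn +1·90°
n=6: pose=(-5,-6,S); sL=10/13, sR=40/61; mL=5/13, mR=1130/793; mL+mR=1435/793 → advance +1; mR−mL=825/793 → turn +1·90°

0 80/101 16/17 40/101 2976/1717 -4 -7 N
1 32/45 160/181 16/45 12992/8145 -4 -6 W
2 10/13 40/61 5/13 1130/793 -5 -6 S
3 32/37 160/233 16/37 13376/8621 -5 -7 E
4 80/101 16/17 40/101 2976/1717 -4 -7 N
5 32/45 160/181 16/45 12992/8145 -4 -6 W
6 10/13 40/61 5/13 1130/793 -5 -6 S
final -5 -7 E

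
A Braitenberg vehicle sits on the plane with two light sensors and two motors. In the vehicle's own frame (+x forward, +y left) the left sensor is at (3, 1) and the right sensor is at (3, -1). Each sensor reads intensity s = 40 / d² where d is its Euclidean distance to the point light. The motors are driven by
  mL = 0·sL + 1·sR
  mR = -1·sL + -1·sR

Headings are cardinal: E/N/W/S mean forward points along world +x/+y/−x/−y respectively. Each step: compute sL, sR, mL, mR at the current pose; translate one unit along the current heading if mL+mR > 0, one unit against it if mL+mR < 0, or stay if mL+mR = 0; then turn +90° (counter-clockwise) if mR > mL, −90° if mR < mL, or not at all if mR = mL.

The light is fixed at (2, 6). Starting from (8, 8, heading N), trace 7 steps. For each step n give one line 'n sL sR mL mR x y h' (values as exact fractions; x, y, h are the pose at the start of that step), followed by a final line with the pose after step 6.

n=0: pose=(8,8,N); sL=4/5, sR=20/37; mL=20/37, mR=-248/185; mL+mR=-4/5 → advance -1; mR−mL=-348/185 → turn -1·90°
n=1: pose=(8,7,E); sL=8/17, sR=40/81; mL=40/81, mR=-1328/1377; mL+mR=-8/17 → advance -1; mR−mL=-2008/1377 → turn -1·90°
n=2: pose=(7,7,S); sL=1, sR=2; mL=2, mR=-3; mL+mR=-1 → advance -1; mR−mL=-5 → turn -1·90°
n=3: pose=(7,8,W); sL=8, sR=40/13; mL=40/13, mR=-144/13; mL+mR=-8 → advance -1; mR−mL=-184/13 → turn -1·90°
n=4: pose=(8,8,N); sL=4/5, sR=20/37; mL=20/37, mR=-248/185; mL+mR=-4/5 → advance -1; mR−mL=-348/185 → turn -1·90°
n=5: pose=(8,7,E); sL=8/17, sR=40/81; mL=40/81, mR=-1328/1377; mL+mR=-8/17 → advance -1; mR−mL=-2008/1377 → turn -1·90°
n=6: pose=(7,7,S); sL=1, sR=2; mL=2, mR=-3; mL+mR=-1 → advance -1; mR−mL=-5 → turn -1·90°

0 4/5 20/37 20/37 -248/185 8 8 N
1 8/17 40/81 40/81 -1328/1377 8 7 E
2 1 2 2 -3 7 7 S
3 8 40/13 40/13 -144/13 7 8 W
4 4/5 20/37 20/37 -248/185 8 8 N
5 8/17 40/81 40/81 -1328/1377 8 7 E
6 1 2 2 -3 7 7 S
final 7 8 W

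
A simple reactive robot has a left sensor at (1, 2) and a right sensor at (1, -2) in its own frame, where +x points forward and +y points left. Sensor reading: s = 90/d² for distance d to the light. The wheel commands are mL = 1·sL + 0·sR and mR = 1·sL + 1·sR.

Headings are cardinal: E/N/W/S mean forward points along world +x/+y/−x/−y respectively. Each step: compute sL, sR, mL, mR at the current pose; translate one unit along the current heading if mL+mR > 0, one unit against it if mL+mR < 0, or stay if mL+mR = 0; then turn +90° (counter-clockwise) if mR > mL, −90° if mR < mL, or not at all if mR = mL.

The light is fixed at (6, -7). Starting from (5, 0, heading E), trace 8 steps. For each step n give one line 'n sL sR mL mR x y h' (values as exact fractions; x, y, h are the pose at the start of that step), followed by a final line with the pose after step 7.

0 10/9 18/5 10/9 212/45 5 0 E
1 45/34 45/34 45/34 45/17 6 0 N
2 90/37 90/101 90/37 12420/3737 6 1 W
3 9/5 45/29 9/5 486/145 5 1 S
4 10/9 18/5 10/9 212/45 5 0 E
5 45/34 45/34 45/34 45/17 6 0 N
6 90/37 90/101 90/37 12420/3737 6 1 W
7 9/5 45/29 9/5 486/145 5 1 S
final 5 0 E

n=0: pose=(5,0,E); sL=10/9, sR=18/5; mL=10/9, mR=212/45; mL+mR=262/45 → advance +1; mR−mL=18/5 → turn +1·90°
n=1: pose=(6,0,N); sL=45/34, sR=45/34; mL=45/34, mR=45/17; mL+mR=135/34 → advance +1; mR−mL=45/34 → turn +1·90°
n=2: pose=(6,1,W); sL=90/37, sR=90/101; mL=90/37, mR=12420/3737; mL+mR=21510/3737 → advance +1; mR−mL=90/101 → turn +1·90°
n=3: pose=(5,1,S); sL=9/5, sR=45/29; mL=9/5, mR=486/145; mL+mR=747/145 → advance +1; mR−mL=45/29 → turn +1·90°
n=4: pose=(5,0,E); sL=10/9, sR=18/5; mL=10/9, mR=212/45; mL+mR=262/45 → advance +1; mR−mL=18/5 → turn +1·90°
n=5: pose=(6,0,N); sL=45/34, sR=45/34; mL=45/34, mR=45/17; mL+mR=135/34 → advance +1; mR−mL=45/34 → turn +1·90°
n=6: pose=(6,1,W); sL=90/37, sR=90/101; mL=90/37, mR=12420/3737; mL+mR=21510/3737 → advance +1; mR−mL=90/101 → turn +1·90°
n=7: pose=(5,1,S); sL=9/5, sR=45/29; mL=9/5, mR=486/145; mL+mR=747/145 → advance +1; mR−mL=45/29 → turn +1·90°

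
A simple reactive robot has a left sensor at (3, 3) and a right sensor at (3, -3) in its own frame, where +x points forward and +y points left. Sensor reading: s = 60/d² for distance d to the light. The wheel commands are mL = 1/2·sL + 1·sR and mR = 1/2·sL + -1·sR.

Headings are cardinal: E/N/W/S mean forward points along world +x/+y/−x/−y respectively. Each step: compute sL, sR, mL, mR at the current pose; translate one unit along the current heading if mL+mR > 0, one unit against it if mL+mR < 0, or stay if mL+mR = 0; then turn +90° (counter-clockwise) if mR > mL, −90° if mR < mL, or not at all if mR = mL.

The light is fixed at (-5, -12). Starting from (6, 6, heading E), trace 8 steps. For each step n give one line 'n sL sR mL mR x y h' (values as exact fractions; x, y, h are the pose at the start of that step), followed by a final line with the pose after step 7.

n=0: pose=(6,6,E); sL=60/637, sR=60/421; mL=50850/268177, mR=-25590/268177; mL+mR=60/637 → advance +1; mR−mL=-120/421 → turn -1·90°
n=1: pose=(7,6,S); sL=2/15, sR=10/51; mL=67/255, mR=-11/85; mL+mR=2/15 → advance +1; mR−mL=-20/51 → turn -1·90°
n=2: pose=(7,5,W); sL=60/277, sR=60/481; mL=31050/133237, mR=-2190/133237; mL+mR=60/277 → advance +1; mR−mL=-120/481 → turn -1·90°
n=3: pose=(6,5,N); sL=15/116, sR=15/149; mL=5715/34568, mR=-1245/34568; mL+mR=15/116 → advance +1; mR−mL=-30/149 → turn -1·90°
n=4: pose=(6,6,E); sL=60/637, sR=60/421; mL=50850/268177, mR=-25590/268177; mL+mR=60/637 → advance +1; mR−mL=-120/421 → turn -1·90°
n=5: pose=(7,6,S); sL=2/15, sR=10/51; mL=67/255, mR=-11/85; mL+mR=2/15 → advance +1; mR−mL=-20/51 → turn -1·90°
n=6: pose=(7,5,W); sL=60/277, sR=60/481; mL=31050/133237, mR=-2190/133237; mL+mR=60/277 → advance +1; mR−mL=-120/481 → turn -1·90°
n=7: pose=(6,5,N); sL=15/116, sR=15/149; mL=5715/34568, mR=-1245/34568; mL+mR=15/116 → advance +1; mR−mL=-30/149 → turn -1·90°

0 60/637 60/421 50850/268177 -25590/268177 6 6 E
1 2/15 10/51 67/255 -11/85 7 6 S
2 60/277 60/481 31050/133237 -2190/133237 7 5 W
3 15/116 15/149 5715/34568 -1245/34568 6 5 N
4 60/637 60/421 50850/268177 -25590/268177 6 6 E
5 2/15 10/51 67/255 -11/85 7 6 S
6 60/277 60/481 31050/133237 -2190/133237 7 5 W
7 15/116 15/149 5715/34568 -1245/34568 6 5 N
final 6 6 E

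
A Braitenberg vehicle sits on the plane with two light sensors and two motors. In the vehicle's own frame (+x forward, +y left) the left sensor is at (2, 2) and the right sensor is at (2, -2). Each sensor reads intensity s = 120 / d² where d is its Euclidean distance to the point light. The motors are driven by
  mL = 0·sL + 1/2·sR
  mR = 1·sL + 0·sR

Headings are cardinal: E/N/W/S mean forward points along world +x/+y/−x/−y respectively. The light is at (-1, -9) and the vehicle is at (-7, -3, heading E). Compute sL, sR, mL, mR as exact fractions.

left sensor world pos  = (-5, -1); dL² = 80
right sensor world pos = (-5, -5); dR² = 32
sL = 120/80 = 3/2
sR = 120/32 = 15/4
mL = 0·sL + 1/2·sR = 15/8
mR = 1·sL + 0·sR = 3/2

3/2 15/4 15/8 3/2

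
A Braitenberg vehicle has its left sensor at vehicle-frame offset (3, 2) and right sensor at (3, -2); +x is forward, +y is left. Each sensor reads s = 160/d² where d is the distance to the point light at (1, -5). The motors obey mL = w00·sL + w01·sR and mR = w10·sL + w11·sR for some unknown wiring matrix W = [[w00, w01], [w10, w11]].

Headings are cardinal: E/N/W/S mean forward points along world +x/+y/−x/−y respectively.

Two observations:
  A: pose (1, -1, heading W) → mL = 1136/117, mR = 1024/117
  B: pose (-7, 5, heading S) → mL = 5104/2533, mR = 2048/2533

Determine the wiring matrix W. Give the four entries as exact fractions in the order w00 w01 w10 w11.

1/2 1 1 -1

obs A: pose=(1,-1,W) → sL=160/13, sR=32/9, mL=1136/117, mR=1024/117
obs B: pose=(-7,5,S) → sL=32/17, sR=160/149, mL=5104/2533, mR=2048/2533
sensor matrix S = [[160/13, 32/9], [32/17, 160/149]]; det S = 1933312/296361
solve [mL_A; mL_B] = S·[w00; w01] and [mR_A; mR_B] = S·[w10; w11]:
  w00 = 1/2, w01 = 1, w10 = 1, w11 = -1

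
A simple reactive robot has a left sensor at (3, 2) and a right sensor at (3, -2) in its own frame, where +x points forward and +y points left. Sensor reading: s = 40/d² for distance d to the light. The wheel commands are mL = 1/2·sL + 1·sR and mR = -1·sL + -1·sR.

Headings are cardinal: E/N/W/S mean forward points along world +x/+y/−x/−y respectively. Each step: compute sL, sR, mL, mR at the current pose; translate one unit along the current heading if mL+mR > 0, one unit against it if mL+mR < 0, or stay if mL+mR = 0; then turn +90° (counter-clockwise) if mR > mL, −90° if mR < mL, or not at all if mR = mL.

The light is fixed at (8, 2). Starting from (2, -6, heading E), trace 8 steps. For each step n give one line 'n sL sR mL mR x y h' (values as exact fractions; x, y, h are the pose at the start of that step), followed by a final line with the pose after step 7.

0 8/9 40/109 796/981 -1232/981 2 -6 E
1 20/73 20/101 2470/7373 -3480/7373 1 -6 S
2 40/181 8/25 1948/4525 -2448/4525 1 -5 W
3 1/2 5/4 3/2 -7/4 2 -5 N
4 8/9 40/109 796/981 -1232/981 2 -6 E
5 20/73 20/101 2470/7373 -3480/7373 1 -6 S
6 40/181 8/25 1948/4525 -2448/4525 1 -5 W
7 1/2 5/4 3/2 -7/4 2 -5 N
final 2 -6 E

n=0: pose=(2,-6,E); sL=8/9, sR=40/109; mL=796/981, mR=-1232/981; mL+mR=-4/9 → advance -1; mR−mL=-676/327 → turn -1·90°
n=1: pose=(1,-6,S); sL=20/73, sR=20/101; mL=2470/7373, mR=-3480/7373; mL+mR=-10/73 → advance -1; mR−mL=-5950/7373 → turn -1·90°
n=2: pose=(1,-5,W); sL=40/181, sR=8/25; mL=1948/4525, mR=-2448/4525; mL+mR=-20/181 → advance -1; mR−mL=-4396/4525 → turn -1·90°
n=3: pose=(2,-5,N); sL=1/2, sR=5/4; mL=3/2, mR=-7/4; mL+mR=-1/4 → advance -1; mR−mL=-13/4 → turn -1·90°
n=4: pose=(2,-6,E); sL=8/9, sR=40/109; mL=796/981, mR=-1232/981; mL+mR=-4/9 → advance -1; mR−mL=-676/327 → turn -1·90°
n=5: pose=(1,-6,S); sL=20/73, sR=20/101; mL=2470/7373, mR=-3480/7373; mL+mR=-10/73 → advance -1; mR−mL=-5950/7373 → turn -1·90°
n=6: pose=(1,-5,W); sL=40/181, sR=8/25; mL=1948/4525, mR=-2448/4525; mL+mR=-20/181 → advance -1; mR−mL=-4396/4525 → turn -1·90°
n=7: pose=(2,-5,N); sL=1/2, sR=5/4; mL=3/2, mR=-7/4; mL+mR=-1/4 → advance -1; mR−mL=-13/4 → turn -1·90°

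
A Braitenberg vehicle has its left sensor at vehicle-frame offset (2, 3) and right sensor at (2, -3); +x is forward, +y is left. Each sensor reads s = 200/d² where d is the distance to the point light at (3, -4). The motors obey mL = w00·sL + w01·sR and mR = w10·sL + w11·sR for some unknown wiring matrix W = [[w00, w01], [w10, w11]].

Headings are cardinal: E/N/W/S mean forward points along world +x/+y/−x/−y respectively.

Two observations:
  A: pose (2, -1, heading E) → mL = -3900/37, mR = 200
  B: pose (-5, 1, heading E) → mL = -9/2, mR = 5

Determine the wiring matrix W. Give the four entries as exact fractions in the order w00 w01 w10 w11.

-1 -1/2 0 1

obs A: pose=(2,-1,E) → sL=200/37, sR=200, mL=-3900/37, mR=200
obs B: pose=(-5,1,E) → sL=2, sR=5, mL=-9/2, mR=5
sensor matrix S = [[200/37, 200], [2, 5]]; det S = -13800/37
solve [mL_A; mL_B] = S·[w00; w01] and [mR_A; mR_B] = S·[w10; w11]:
  w00 = -1, w01 = -1/2, w10 = 0, w11 = 1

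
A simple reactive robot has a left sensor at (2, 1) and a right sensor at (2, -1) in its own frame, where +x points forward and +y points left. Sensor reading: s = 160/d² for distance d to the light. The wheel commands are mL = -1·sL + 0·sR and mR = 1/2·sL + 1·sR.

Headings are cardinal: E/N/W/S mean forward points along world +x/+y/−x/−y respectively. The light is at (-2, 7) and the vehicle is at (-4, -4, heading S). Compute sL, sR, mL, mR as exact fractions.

left sensor world pos  = (-3, -6); dL² = 170
right sensor world pos = (-5, -6); dR² = 178
sL = 160/170 = 16/17
sR = 160/178 = 80/89
mL = -1·sL + 0·sR = -16/17
mR = 1/2·sL + 1·sR = 2072/1513

16/17 80/89 -16/17 2072/1513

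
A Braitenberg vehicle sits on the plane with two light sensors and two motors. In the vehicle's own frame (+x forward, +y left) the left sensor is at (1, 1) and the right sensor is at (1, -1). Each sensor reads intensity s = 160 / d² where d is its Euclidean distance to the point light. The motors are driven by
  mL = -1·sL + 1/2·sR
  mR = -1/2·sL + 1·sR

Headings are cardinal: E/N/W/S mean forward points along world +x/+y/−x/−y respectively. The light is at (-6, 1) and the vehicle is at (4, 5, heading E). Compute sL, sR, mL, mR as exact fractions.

80/73 16/13 -456/949 648/949

left sensor world pos  = (5, 6); dL² = 146
right sensor world pos = (5, 4); dR² = 130
sL = 160/146 = 80/73
sR = 160/130 = 16/13
mL = -1·sL + 1/2·sR = -456/949
mR = -1/2·sL + 1·sR = 648/949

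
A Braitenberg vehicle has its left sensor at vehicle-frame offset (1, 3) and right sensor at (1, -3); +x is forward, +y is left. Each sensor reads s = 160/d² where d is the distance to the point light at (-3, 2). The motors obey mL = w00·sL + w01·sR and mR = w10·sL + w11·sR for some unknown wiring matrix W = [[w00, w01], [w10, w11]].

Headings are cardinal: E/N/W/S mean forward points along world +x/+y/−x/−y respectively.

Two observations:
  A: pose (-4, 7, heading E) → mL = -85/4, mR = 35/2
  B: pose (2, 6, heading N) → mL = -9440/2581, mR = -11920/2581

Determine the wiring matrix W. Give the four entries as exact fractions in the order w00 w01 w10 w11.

obs A: pose=(-4,7,E) → sL=5/2, sR=40, mL=-85/4, mR=35/2
obs B: pose=(2,6,N) → sL=160/29, sR=160/89, mL=-9440/2581, mR=-11920/2581
sensor matrix S = [[5/2, 40], [160/29, 160/89]]; det S = -558000/2581
solve [mL_A; mL_B] = S·[w00; w01] and [mR_A; mR_B] = S·[w10; w11]:
  w00 = -1/2, w01 = -1/2, w10 = -1, w11 = 1/2

-1/2 -1/2 -1 1/2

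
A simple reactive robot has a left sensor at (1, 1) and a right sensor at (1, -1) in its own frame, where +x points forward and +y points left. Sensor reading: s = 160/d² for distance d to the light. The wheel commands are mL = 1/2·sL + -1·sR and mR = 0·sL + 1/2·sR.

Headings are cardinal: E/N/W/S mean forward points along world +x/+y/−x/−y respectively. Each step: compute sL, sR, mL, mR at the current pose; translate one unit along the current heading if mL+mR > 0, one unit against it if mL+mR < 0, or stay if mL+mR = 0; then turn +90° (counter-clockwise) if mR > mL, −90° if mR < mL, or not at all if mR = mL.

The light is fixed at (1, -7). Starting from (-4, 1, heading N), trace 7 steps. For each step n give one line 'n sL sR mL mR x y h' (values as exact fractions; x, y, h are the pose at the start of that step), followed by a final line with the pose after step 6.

0 160/117 160/97 -10960/11349 80/97 -4 1 N
1 20/9 8/5 -22/45 4/5 -4 0 W
2 160/61 32/17 -592/1037 16/17 -5 0 S
3 80/37 16/5 -392/185 8/5 -5 -1 E
4 160/113 32/17 -2256/1921 16/17 -6 -1 N
5 2 8/5 -3/5 4/5 -6 -2 W
6 32/13 160/97 -528/1261 80/97 -7 -2 S
final -7 -3 E

n=0: pose=(-4,1,N); sL=160/117, sR=160/97; mL=-10960/11349, mR=80/97; mL+mR=-1600/11349 → advance -1; mR−mL=20320/11349 → turn +1·90°
n=1: pose=(-4,0,W); sL=20/9, sR=8/5; mL=-22/45, mR=4/5; mL+mR=14/45 → advance +1; mR−mL=58/45 → turn +1·90°
n=2: pose=(-5,0,S); sL=160/61, sR=32/17; mL=-592/1037, mR=16/17; mL+mR=384/1037 → advance +1; mR−mL=1568/1037 → turn +1·90°
n=3: pose=(-5,-1,E); sL=80/37, sR=16/5; mL=-392/185, mR=8/5; mL+mR=-96/185 → advance -1; mR−mL=688/185 → turn +1·90°
n=4: pose=(-6,-1,N); sL=160/113, sR=32/17; mL=-2256/1921, mR=16/17; mL+mR=-448/1921 → advance -1; mR−mL=4064/1921 → turn +1·90°
n=5: pose=(-6,-2,W); sL=2, sR=8/5; mL=-3/5, mR=4/5; mL+mR=1/5 → advance +1; mR−mL=7/5 → turn +1·90°
n=6: pose=(-7,-2,S); sL=32/13, sR=160/97; mL=-528/1261, mR=80/97; mL+mR=512/1261 → advance +1; mR−mL=1568/1261 → turn +1·90°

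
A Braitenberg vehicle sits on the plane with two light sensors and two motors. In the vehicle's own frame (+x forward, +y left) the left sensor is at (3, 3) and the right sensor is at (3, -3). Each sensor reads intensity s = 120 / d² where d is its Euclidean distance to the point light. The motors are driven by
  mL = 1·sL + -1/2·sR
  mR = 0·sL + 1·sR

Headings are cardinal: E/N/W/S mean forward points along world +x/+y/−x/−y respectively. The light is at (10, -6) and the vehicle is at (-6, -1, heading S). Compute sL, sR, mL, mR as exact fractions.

120/173 24/73 6684/12629 24/73

left sensor world pos  = (-3, -4); dL² = 173
right sensor world pos = (-9, -4); dR² = 365
sL = 120/173 = 120/173
sR = 120/365 = 24/73
mL = 1·sL + -1/2·sR = 6684/12629
mR = 0·sL + 1·sR = 24/73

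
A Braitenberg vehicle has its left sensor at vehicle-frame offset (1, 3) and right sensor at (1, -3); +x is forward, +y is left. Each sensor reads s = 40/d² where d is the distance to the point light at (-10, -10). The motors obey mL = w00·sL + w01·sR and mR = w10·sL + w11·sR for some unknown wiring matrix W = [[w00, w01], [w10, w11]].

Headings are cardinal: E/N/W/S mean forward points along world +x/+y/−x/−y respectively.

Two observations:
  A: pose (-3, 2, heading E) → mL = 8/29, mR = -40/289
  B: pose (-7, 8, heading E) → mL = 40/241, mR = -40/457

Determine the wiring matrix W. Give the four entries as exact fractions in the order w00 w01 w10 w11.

obs A: pose=(-3,2,E) → sL=40/289, sR=8/29, mL=8/29, mR=-40/289
obs B: pose=(-7,8,E) → sL=40/457, sR=40/241, mL=40/241, mR=-40/457
sensor matrix S = [[40/289, 8/29], [40/457, 40/241]]; det S = -1082880/923058197
solve [mL_A; mL_B] = S·[w00; w01] and [mR_A; mR_B] = S·[w10; w11]:
  w00 = 0, w01 = 1, w10 = -1, w11 = 0

0 1 -1 0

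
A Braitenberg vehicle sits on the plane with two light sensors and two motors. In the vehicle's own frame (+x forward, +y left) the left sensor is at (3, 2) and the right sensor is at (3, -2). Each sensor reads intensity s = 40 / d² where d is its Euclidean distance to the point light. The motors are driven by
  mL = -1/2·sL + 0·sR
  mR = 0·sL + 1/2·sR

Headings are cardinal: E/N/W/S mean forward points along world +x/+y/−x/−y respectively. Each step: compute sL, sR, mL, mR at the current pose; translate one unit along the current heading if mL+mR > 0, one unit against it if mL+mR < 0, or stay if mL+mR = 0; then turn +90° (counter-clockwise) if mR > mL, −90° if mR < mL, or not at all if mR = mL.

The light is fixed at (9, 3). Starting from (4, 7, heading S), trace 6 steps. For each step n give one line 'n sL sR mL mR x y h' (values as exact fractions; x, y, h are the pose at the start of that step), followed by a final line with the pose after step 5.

n=0: pose=(4,7,S); sL=4, sR=4/5; mL=-2, mR=2/5; mL+mR=-8/5 → advance -1; mR−mL=12/5 → turn +1·90°
n=1: pose=(4,8,E); sL=40/53, sR=40/13; mL=-20/53, mR=20/13; mL+mR=800/689 → advance +1; mR−mL=1320/689 → turn +1·90°
n=2: pose=(5,8,N); sL=2/5, sR=10/17; mL=-1/5, mR=5/17; mL+mR=8/85 → advance +1; mR−mL=42/85 → turn +1·90°
n=3: pose=(5,9,W); sL=8/13, sR=40/113; mL=-4/13, mR=20/113; mL+mR=-192/1469 → advance -1; mR−mL=712/1469 → turn +1·90°
n=4: pose=(6,9,S); sL=4, sR=20/17; mL=-2, mR=10/17; mL+mR=-24/17 → advance -1; mR−mL=44/17 → turn +1·90°
n=5: pose=(6,10,E); sL=40/81, sR=8/5; mL=-20/81, mR=4/5; mL+mR=224/405 → advance +1; mR−mL=424/405 → turn +1·90°

0 4 4/5 -2 2/5 4 7 S
1 40/53 40/13 -20/53 20/13 4 8 E
2 2/5 10/17 -1/5 5/17 5 8 N
3 8/13 40/113 -4/13 20/113 5 9 W
4 4 20/17 -2 10/17 6 9 S
5 40/81 8/5 -20/81 4/5 6 10 E
final 7 10 N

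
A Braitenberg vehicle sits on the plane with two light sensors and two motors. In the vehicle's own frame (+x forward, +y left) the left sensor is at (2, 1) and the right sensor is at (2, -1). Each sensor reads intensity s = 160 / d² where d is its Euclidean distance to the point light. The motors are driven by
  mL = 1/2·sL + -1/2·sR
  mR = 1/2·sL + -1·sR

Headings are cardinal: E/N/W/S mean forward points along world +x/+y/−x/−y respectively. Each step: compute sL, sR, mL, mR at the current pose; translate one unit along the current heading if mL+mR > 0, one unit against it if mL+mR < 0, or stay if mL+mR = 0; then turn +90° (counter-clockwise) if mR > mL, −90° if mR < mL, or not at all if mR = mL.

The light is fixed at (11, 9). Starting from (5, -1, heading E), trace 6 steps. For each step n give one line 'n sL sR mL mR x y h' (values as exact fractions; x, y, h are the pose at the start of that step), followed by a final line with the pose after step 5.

0 160/97 160/137 3200/13289 -4560/13289 5 -1 E
1 8/9 10/13 7/117 -38/117 4 -1 S
2 160/181 32/29 -576/5249 -3472/5249 4 0 W
3 80/49 80/37 -480/1813 -2440/1813 5 0 N
4 160/97 160/137 3200/13289 -4560/13289 5 -1 E
5 8/9 10/13 7/117 -38/117 4 -1 S
final 4 0 W

n=0: pose=(5,-1,E); sL=160/97, sR=160/137; mL=3200/13289, mR=-4560/13289; mL+mR=-1360/13289 → advance -1; mR−mL=-80/137 → turn -1·90°
n=1: pose=(4,-1,S); sL=8/9, sR=10/13; mL=7/117, mR=-38/117; mL+mR=-31/117 → advance -1; mR−mL=-5/13 → turn -1·90°
n=2: pose=(4,0,W); sL=160/181, sR=32/29; mL=-576/5249, mR=-3472/5249; mL+mR=-4048/5249 → advance -1; mR−mL=-16/29 → turn -1·90°
n=3: pose=(5,0,N); sL=80/49, sR=80/37; mL=-480/1813, mR=-2440/1813; mL+mR=-2920/1813 → advance -1; mR−mL=-40/37 → turn -1·90°
n=4: pose=(5,-1,E); sL=160/97, sR=160/137; mL=3200/13289, mR=-4560/13289; mL+mR=-1360/13289 → advance -1; mR−mL=-80/137 → turn -1·90°
n=5: pose=(4,-1,S); sL=8/9, sR=10/13; mL=7/117, mR=-38/117; mL+mR=-31/117 → advance -1; mR−mL=-5/13 → turn -1·90°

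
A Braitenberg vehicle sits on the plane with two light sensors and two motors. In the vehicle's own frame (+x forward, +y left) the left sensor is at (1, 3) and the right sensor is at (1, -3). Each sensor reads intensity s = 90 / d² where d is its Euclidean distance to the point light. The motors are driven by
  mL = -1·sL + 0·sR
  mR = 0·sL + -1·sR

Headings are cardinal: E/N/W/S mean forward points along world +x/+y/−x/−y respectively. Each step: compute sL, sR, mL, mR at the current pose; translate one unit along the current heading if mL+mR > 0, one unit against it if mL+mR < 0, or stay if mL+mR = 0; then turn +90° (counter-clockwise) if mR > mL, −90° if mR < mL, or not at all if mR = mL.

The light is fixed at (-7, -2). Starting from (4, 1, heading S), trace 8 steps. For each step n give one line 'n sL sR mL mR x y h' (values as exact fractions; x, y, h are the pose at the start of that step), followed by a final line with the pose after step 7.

0 9/20 45/34 -9/20 -45/34 4 1 S
1 90/101 90/149 -90/101 -90/149 4 2 W
2 5/13 1 -5/13 -1 5 2 S
3 18/25 18/37 -18/25 -18/37 5 3 W
4 45/136 45/58 -45/136 -45/58 6 3 S
5 10/17 2/5 -10/17 -2/5 6 4 W
6 45/157 45/73 -45/157 -45/73 7 4 S
7 18/37 90/269 -18/37 -90/269 7 5 W
final 8 5 S

n=0: pose=(4,1,S); sL=9/20, sR=45/34; mL=-9/20, mR=-45/34; mL+mR=-603/340 → advance -1; mR−mL=-297/340 → turn -1·90°
n=1: pose=(4,2,W); sL=90/101, sR=90/149; mL=-90/101, mR=-90/149; mL+mR=-22500/15049 → advance -1; mR−mL=4320/15049 → turn +1·90°
n=2: pose=(5,2,S); sL=5/13, sR=1; mL=-5/13, mR=-1; mL+mR=-18/13 → advance -1; mR−mL=-8/13 → turn -1·90°
n=3: pose=(5,3,W); sL=18/25, sR=18/37; mL=-18/25, mR=-18/37; mL+mR=-1116/925 → advance -1; mR−mL=216/925 → turn +1·90°
n=4: pose=(6,3,S); sL=45/136, sR=45/58; mL=-45/136, mR=-45/58; mL+mR=-4365/3944 → advance -1; mR−mL=-1755/3944 → turn -1·90°
n=5: pose=(6,4,W); sL=10/17, sR=2/5; mL=-10/17, mR=-2/5; mL+mR=-84/85 → advance -1; mR−mL=16/85 → turn +1·90°
n=6: pose=(7,4,S); sL=45/157, sR=45/73; mL=-45/157, mR=-45/73; mL+mR=-10350/11461 → advance -1; mR−mL=-3780/11461 → turn -1·90°
n=7: pose=(7,5,W); sL=18/37, sR=90/269; mL=-18/37, mR=-90/269; mL+mR=-8172/9953 → advance -1; mR−mL=1512/9953 → turn +1·90°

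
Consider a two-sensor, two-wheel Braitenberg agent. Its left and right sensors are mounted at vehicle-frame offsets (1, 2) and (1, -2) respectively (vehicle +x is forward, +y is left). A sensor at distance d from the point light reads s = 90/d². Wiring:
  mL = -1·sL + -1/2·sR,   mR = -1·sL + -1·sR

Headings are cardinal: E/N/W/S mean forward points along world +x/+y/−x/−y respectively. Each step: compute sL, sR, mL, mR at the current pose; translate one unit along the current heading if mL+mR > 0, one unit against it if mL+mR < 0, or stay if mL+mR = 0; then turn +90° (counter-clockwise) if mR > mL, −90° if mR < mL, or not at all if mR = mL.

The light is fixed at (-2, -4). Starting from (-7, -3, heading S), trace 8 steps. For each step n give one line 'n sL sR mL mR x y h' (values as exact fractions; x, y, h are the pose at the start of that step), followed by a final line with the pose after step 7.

0 10 90/49 -535/49 -580/49 -7 -3 S
1 5/2 45/26 -175/52 -55/13 -7 -2 W
2 2 90/13 -71/13 -116/13 -6 -2 N
3 5 9 -19/2 -14 -6 -3 E
4 10 90/49 -535/49 -580/49 -7 -3 S
5 5/2 45/26 -175/52 -55/13 -7 -2 W
6 2 90/13 -71/13 -116/13 -6 -2 N
7 5 9 -19/2 -14 -6 -3 E
final -7 -3 S

n=0: pose=(-7,-3,S); sL=10, sR=90/49; mL=-535/49, mR=-580/49; mL+mR=-1115/49 → advance -1; mR−mL=-45/49 → turn -1·90°
n=1: pose=(-7,-2,W); sL=5/2, sR=45/26; mL=-175/52, mR=-55/13; mL+mR=-395/52 → advance -1; mR−mL=-45/52 → turn -1·90°
n=2: pose=(-6,-2,N); sL=2, sR=90/13; mL=-71/13, mR=-116/13; mL+mR=-187/13 → advance -1; mR−mL=-45/13 → turn -1·90°
n=3: pose=(-6,-3,E); sL=5, sR=9; mL=-19/2, mR=-14; mL+mR=-47/2 → advance -1; mR−mL=-9/2 → turn -1·90°
n=4: pose=(-7,-3,S); sL=10, sR=90/49; mL=-535/49, mR=-580/49; mL+mR=-1115/49 → advance -1; mR−mL=-45/49 → turn -1·90°
n=5: pose=(-7,-2,W); sL=5/2, sR=45/26; mL=-175/52, mR=-55/13; mL+mR=-395/52 → advance -1; mR−mL=-45/52 → turn -1·90°
n=6: pose=(-6,-2,N); sL=2, sR=90/13; mL=-71/13, mR=-116/13; mL+mR=-187/13 → advance -1; mR−mL=-45/13 → turn -1·90°
n=7: pose=(-6,-3,E); sL=5, sR=9; mL=-19/2, mR=-14; mL+mR=-47/2 → advance -1; mR−mL=-9/2 → turn -1·90°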